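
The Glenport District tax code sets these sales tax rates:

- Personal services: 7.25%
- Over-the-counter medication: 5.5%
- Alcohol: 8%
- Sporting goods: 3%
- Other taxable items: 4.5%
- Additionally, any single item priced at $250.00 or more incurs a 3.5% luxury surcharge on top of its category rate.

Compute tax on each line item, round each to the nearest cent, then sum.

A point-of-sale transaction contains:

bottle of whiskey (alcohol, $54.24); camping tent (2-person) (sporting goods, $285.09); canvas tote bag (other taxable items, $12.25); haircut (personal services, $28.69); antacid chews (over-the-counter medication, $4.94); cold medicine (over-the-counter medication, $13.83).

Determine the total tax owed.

$26.53

Bottle of whiskey $54.24: alcohol → 8% → $4.34
Camping tent (2-person) $285.09: sporting goods → 3% + 3.5% surcharge = 6.5% → $18.53
Canvas tote bag $12.25: other taxable items → 4.5% → $0.55
Haircut $28.69: personal services → 7.25% → $2.08
Antacid chews $4.94: over-the-counter medication → 5.5% → $0.27
Cold medicine $13.83: over-the-counter medication → 5.5% → $0.76
Total tax = $4.34 + $18.53 + $0.55 + $2.08 + $0.27 + $0.76 = $26.53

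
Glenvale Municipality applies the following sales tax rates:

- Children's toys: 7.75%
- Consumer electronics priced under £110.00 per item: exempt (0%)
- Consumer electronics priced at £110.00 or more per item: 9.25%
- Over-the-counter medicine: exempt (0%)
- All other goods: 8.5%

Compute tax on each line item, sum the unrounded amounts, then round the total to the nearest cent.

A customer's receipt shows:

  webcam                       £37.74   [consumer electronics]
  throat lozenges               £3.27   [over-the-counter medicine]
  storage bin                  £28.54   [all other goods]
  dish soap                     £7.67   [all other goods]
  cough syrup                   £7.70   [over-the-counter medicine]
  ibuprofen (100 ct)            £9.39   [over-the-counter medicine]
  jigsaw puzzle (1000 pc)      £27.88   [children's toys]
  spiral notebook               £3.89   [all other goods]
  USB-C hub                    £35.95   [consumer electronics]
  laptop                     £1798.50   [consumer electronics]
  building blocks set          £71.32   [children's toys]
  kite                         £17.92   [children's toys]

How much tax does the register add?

Webcam £37.74: consumer electronics, under £110.00 → 0% → £0.00
Throat lozenges £3.27: over-the-counter medicine → 0% → £0.00
Storage bin £28.54: all other goods → 8.5% → £2.4259
Dish soap £7.67: all other goods → 8.5% → £0.65195
Cough syrup £7.70: over-the-counter medicine → 0% → £0.00
Ibuprofen (100 ct) £9.39: over-the-counter medicine → 0% → £0.00
Jigsaw puzzle (1000 pc) £27.88: children's toys → 7.75% → £2.1607
Spiral notebook £3.89: all other goods → 8.5% → £0.33065
USB-C hub £35.95: consumer electronics, under £110.00 → 0% → £0.00
Laptop £1798.50: consumer electronics, £110.00 or more → 9.25% → £166.36125
Building blocks set £71.32: children's toys → 7.75% → £5.5273
Kite £17.92: children's toys → 7.75% → £1.3888
Unrounded tax sum = £178.84655 → £178.85

£178.85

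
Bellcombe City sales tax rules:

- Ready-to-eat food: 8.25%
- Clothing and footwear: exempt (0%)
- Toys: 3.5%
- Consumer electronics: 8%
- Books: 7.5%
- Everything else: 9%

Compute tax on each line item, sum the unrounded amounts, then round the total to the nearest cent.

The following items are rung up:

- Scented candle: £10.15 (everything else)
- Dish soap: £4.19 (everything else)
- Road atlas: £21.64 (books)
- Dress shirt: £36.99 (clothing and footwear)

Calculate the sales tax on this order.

£2.91

Scented candle £10.15: everything else → 9% → £0.9135
Dish soap £4.19: everything else → 9% → £0.3771
Road atlas £21.64: books → 7.5% → £1.623
Dress shirt £36.99: clothing and footwear → 0% → £0.00
Unrounded tax sum = £2.9136 → £2.91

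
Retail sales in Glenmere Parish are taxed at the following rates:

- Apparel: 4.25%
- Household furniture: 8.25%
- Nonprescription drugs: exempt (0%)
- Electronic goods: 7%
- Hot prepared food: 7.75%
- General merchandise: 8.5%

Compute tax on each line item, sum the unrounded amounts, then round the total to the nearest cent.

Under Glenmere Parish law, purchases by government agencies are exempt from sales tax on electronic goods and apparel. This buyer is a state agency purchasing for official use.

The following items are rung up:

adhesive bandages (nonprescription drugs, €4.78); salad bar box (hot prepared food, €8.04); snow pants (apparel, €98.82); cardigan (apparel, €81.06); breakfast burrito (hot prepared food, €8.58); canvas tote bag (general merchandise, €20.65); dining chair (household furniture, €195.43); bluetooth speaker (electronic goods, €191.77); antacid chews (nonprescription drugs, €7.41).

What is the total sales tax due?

Adhesive bandages €4.78: nonprescription drugs → 0% → €0.00
Salad bar box €8.04: hot prepared food → 7.75% → €0.6231
Snow pants €98.82: apparel, buyer-exempt → 0% → €0.00
Cardigan €81.06: apparel, buyer-exempt → 0% → €0.00
Breakfast burrito €8.58: hot prepared food → 7.75% → €0.66495
Canvas tote bag €20.65: general merchandise → 8.5% → €1.75525
Dining chair €195.43: household furniture → 8.25% → €16.122975
Bluetooth speaker €191.77: electronic goods, buyer-exempt → 0% → €0.00
Antacid chews €7.41: nonprescription drugs → 0% → €0.00
Unrounded tax sum = €19.166275 → €19.17

€19.17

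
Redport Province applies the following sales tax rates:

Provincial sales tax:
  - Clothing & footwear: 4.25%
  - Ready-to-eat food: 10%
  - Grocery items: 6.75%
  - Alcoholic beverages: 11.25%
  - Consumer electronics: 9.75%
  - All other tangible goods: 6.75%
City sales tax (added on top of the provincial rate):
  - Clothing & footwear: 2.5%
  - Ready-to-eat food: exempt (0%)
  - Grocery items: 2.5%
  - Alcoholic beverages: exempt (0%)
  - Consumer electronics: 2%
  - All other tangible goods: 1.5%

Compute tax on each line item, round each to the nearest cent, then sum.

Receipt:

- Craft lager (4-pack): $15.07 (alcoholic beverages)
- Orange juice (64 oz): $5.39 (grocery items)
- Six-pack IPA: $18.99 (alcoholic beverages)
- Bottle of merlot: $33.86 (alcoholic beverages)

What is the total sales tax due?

$8.15

Craft lager (4-pack) $15.07: alcoholic beverages → 11.25% + 0% city = 11.25% → $1.70
Orange juice (64 oz) $5.39: grocery items → 6.75% + 2.5% city = 9.25% → $0.50
Six-pack IPA $18.99: alcoholic beverages → 11.25% + 0% city = 11.25% → $2.14
Bottle of merlot $33.86: alcoholic beverages → 11.25% + 0% city = 11.25% → $3.81
Total tax = $1.70 + $0.50 + $2.14 + $3.81 = $8.15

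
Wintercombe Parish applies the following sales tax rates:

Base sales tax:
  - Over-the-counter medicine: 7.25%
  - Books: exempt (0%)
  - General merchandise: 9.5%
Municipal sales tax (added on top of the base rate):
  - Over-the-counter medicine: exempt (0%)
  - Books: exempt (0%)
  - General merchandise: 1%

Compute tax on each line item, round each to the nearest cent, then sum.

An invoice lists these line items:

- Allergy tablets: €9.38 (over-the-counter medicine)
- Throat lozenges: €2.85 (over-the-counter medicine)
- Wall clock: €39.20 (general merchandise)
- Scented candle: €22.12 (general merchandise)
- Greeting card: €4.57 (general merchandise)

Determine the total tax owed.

Allergy tablets €9.38: over-the-counter medicine → 7.25% + 0% municipal = 7.25% → €0.68
Throat lozenges €2.85: over-the-counter medicine → 7.25% + 0% municipal = 7.25% → €0.21
Wall clock €39.20: general merchandise → 9.5% + 1% municipal = 10.5% → €4.12
Scented candle €22.12: general merchandise → 9.5% + 1% municipal = 10.5% → €2.32
Greeting card €4.57: general merchandise → 9.5% + 1% municipal = 10.5% → €0.48
Total tax = €0.68 + €0.21 + €4.12 + €2.32 + €0.48 = €7.81

€7.81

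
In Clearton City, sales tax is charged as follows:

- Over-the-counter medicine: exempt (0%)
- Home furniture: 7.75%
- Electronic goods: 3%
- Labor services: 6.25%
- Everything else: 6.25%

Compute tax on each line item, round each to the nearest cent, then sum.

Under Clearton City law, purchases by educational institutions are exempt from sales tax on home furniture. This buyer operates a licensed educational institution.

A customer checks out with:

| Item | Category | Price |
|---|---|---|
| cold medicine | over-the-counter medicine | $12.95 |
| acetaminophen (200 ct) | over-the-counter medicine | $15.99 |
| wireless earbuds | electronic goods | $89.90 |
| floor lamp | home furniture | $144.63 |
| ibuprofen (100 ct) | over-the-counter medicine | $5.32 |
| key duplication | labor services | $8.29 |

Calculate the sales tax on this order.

Cold medicine $12.95: over-the-counter medicine → 0% → $0.00
Acetaminophen (200 ct) $15.99: over-the-counter medicine → 0% → $0.00
Wireless earbuds $89.90: electronic goods → 3% → $2.70
Floor lamp $144.63: home furniture, buyer-exempt → 0% → $0.00
Ibuprofen (100 ct) $5.32: over-the-counter medicine → 0% → $0.00
Key duplication $8.29: labor services → 6.25% → $0.52
Total tax = $2.70 + $0.52 = $3.22

$3.22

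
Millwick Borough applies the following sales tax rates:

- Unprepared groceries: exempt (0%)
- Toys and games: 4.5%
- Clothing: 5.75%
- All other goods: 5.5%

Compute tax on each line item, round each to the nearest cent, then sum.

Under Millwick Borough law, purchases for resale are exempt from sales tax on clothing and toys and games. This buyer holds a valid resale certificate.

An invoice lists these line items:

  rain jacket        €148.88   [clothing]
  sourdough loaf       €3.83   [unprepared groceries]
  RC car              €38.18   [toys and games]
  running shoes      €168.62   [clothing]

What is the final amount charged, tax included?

€359.51

Rain jacket €148.88: clothing, buyer-exempt → 0% → €0.00
Sourdough loaf €3.83: unprepared groceries → 0% → €0.00
RC car €38.18: toys and games, buyer-exempt → 0% → €0.00
Running shoes €168.62: clothing, buyer-exempt → 0% → €0.00
Subtotal = €359.51; tax = €0.00; total due = €359.51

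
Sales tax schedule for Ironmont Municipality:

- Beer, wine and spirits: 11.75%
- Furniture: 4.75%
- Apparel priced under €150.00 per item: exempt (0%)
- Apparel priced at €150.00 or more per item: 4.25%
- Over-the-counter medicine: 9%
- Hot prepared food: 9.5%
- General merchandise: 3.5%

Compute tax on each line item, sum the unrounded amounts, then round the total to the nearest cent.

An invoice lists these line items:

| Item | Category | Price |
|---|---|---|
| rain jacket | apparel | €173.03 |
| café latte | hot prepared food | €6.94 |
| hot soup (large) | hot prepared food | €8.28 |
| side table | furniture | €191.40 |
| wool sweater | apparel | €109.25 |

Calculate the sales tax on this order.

Rain jacket €173.03: apparel, €150.00 or more → 4.25% → €7.353775
Café latte €6.94: hot prepared food → 9.5% → €0.6593
Hot soup (large) €8.28: hot prepared food → 9.5% → €0.7866
Side table €191.40: furniture → 4.75% → €9.0915
Wool sweater €109.25: apparel, under €150.00 → 0% → €0.00
Unrounded tax sum = €17.891175 → €17.89

€17.89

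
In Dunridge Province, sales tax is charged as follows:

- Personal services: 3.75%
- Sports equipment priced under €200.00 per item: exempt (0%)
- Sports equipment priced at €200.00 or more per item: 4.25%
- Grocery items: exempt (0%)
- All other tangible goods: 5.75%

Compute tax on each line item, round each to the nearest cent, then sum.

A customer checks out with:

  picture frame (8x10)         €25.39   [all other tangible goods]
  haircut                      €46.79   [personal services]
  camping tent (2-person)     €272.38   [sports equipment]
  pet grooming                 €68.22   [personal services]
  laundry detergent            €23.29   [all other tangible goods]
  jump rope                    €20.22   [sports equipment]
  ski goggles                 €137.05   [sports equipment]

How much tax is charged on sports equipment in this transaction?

€11.58

Camping tent (2-person) €272.38: sports equipment, €200.00 or more → 4.25% → €11.58
Jump rope €20.22: sports equipment, under €200.00 → 0% → €0.00
Ski goggles €137.05: sports equipment, under €200.00 → 0% → €0.00
Tax on sports equipment = €11.58 + €0.00 + €0.00 = €11.58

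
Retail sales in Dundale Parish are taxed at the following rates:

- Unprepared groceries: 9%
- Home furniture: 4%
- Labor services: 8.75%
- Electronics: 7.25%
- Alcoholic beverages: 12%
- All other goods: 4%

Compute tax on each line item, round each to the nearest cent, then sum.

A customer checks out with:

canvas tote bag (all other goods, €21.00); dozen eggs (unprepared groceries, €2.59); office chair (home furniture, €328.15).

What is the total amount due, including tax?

€365.94

Canvas tote bag €21.00: all other goods → 4% → €0.84
Dozen eggs €2.59: unprepared groceries → 9% → €0.23
Office chair €328.15: home furniture → 4% → €13.13
Subtotal = €351.74; tax = €14.20; total due = €365.94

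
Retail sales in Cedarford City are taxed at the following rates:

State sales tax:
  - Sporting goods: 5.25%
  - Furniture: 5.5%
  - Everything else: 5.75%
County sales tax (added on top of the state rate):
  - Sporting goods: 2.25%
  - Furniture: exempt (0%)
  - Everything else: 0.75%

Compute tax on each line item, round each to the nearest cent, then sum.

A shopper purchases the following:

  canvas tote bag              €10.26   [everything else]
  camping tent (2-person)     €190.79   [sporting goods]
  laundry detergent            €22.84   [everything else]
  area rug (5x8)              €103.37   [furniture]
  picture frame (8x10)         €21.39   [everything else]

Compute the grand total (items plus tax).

€372.19

Canvas tote bag €10.26: everything else → 5.75% + 0.75% county = 6.5% → €0.67
Camping tent (2-person) €190.79: sporting goods → 5.25% + 2.25% county = 7.5% → €14.31
Laundry detergent €22.84: everything else → 5.75% + 0.75% county = 6.5% → €1.48
Area rug (5x8) €103.37: furniture → 5.5% + 0% county = 5.5% → €5.69
Picture frame (8x10) €21.39: everything else → 5.75% + 0.75% county = 6.5% → €1.39
Subtotal = €348.65; tax = €23.54; total due = €372.19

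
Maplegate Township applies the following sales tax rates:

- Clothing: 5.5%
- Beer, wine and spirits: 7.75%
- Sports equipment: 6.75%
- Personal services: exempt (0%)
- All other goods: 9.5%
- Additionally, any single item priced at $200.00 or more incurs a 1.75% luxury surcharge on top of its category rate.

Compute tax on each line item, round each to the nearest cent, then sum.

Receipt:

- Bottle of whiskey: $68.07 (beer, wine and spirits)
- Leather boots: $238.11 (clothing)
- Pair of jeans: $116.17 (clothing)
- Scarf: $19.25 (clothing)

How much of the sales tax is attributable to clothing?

Leather boots $238.11: clothing → 5.5% + 1.75% surcharge = 7.25% → $17.26
Pair of jeans $116.17: clothing → 5.5% → $6.39
Scarf $19.25: clothing → 5.5% → $1.06
Tax on clothing = $17.26 + $6.39 + $1.06 = $24.71

$24.71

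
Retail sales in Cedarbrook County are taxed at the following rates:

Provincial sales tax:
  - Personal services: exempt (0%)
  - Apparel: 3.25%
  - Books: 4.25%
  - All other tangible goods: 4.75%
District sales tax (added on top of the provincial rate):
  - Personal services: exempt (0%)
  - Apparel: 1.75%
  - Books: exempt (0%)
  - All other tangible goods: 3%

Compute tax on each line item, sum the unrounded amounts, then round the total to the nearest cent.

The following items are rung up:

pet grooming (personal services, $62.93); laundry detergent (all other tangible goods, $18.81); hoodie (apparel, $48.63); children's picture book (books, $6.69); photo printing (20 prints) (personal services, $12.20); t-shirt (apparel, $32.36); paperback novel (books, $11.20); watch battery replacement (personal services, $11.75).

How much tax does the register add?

$6.27

Pet grooming $62.93: personal services → 0% + 0% district = 0% → $0.00
Laundry detergent $18.81: all other tangible goods → 4.75% + 3% district = 7.75% → $1.457775
Hoodie $48.63: apparel → 3.25% + 1.75% district = 5% → $2.4315
Children's picture book $6.69: books → 4.25% + 0% district = 4.25% → $0.284325
Photo printing (20 prints) $12.20: personal services → 0% + 0% district = 0% → $0.00
T-shirt $32.36: apparel → 3.25% + 1.75% district = 5% → $1.618
Paperback novel $11.20: books → 4.25% + 0% district = 4.25% → $0.476
Watch battery replacement $11.75: personal services → 0% + 0% district = 0% → $0.00
Unrounded tax sum = $6.2676 → $6.27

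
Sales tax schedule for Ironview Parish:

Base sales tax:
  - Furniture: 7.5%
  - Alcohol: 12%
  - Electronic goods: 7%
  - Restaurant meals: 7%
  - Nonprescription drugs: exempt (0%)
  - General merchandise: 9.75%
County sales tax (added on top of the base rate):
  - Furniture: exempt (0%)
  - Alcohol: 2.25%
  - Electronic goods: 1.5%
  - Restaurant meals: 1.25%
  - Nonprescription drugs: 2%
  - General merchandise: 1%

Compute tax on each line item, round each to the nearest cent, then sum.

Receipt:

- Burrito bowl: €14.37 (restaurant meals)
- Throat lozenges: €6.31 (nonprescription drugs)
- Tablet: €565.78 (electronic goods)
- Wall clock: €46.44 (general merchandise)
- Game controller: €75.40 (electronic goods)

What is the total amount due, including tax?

Burrito bowl €14.37: restaurant meals → 7% + 1.25% county = 8.25% → €1.19
Throat lozenges €6.31: nonprescription drugs → 0% + 2% county = 2% → €0.13
Tablet €565.78: electronic goods → 7% + 1.5% county = 8.5% → €48.09
Wall clock €46.44: general merchandise → 9.75% + 1% county = 10.75% → €4.99
Game controller €75.40: electronic goods → 7% + 1.5% county = 8.5% → €6.41
Subtotal = €708.30; tax = €60.81; total due = €769.11

€769.11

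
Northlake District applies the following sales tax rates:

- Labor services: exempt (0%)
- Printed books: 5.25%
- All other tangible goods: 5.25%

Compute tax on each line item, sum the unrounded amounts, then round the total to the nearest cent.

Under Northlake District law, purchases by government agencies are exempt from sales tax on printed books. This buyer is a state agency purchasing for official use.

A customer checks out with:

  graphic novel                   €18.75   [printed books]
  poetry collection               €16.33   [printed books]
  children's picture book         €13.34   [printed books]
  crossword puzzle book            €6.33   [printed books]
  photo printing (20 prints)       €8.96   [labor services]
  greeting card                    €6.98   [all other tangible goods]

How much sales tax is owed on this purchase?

Graphic novel €18.75: printed books, buyer-exempt → 0% → €0.00
Poetry collection €16.33: printed books, buyer-exempt → 0% → €0.00
Children's picture book €13.34: printed books, buyer-exempt → 0% → €0.00
Crossword puzzle book €6.33: printed books, buyer-exempt → 0% → €0.00
Photo printing (20 prints) €8.96: labor services → 0% → €0.00
Greeting card €6.98: all other tangible goods → 5.25% → €0.36645
Unrounded tax sum = €0.36645 → €0.37

€0.37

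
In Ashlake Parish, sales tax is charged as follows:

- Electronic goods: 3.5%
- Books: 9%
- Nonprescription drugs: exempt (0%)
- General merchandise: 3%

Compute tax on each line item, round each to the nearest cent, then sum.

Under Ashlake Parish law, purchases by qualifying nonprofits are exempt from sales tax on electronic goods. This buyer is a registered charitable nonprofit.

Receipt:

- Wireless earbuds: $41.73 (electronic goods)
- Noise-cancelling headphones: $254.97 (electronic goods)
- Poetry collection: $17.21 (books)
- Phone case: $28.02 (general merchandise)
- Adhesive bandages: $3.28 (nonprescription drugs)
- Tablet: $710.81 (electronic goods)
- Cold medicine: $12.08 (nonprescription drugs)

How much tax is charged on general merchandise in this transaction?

Phone case $28.02: general merchandise → 3% → $0.84
Tax on general merchandise = $0.84

$0.84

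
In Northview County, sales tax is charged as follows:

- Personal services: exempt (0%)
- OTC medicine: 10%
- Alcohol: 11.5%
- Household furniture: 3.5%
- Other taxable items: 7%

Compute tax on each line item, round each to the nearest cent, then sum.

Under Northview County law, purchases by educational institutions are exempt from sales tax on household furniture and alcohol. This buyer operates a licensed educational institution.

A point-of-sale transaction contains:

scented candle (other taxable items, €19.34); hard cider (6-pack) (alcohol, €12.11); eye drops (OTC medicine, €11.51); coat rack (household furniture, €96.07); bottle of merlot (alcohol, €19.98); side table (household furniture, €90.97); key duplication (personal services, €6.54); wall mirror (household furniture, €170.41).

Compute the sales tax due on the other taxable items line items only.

Scented candle €19.34: other taxable items → 7% → €1.35
Tax on other taxable items = €1.35

€1.35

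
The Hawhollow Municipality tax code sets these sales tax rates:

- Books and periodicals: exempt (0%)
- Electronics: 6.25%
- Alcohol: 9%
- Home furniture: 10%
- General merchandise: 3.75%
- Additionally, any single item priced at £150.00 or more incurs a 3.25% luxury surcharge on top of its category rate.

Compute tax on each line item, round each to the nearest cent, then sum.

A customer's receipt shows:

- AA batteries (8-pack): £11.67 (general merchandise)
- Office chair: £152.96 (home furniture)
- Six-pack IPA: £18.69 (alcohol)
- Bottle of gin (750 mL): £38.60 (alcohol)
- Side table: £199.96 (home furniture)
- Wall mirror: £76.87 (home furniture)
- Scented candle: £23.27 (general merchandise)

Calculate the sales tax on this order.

AA batteries (8-pack) £11.67: general merchandise → 3.75% → £0.44
Office chair £152.96: home furniture → 10% + 3.25% surcharge = 13.25% → £20.27
Six-pack IPA £18.69: alcohol → 9% → £1.68
Bottle of gin (750 mL) £38.60: alcohol → 9% → £3.47
Side table £199.96: home furniture → 10% + 3.25% surcharge = 13.25% → £26.49
Wall mirror £76.87: home furniture → 10% → £7.69
Scented candle £23.27: general merchandise → 3.75% → £0.87
Total tax = £0.44 + £20.27 + £1.68 + £3.47 + £26.49 + £7.69 + £0.87 = £60.91

£60.91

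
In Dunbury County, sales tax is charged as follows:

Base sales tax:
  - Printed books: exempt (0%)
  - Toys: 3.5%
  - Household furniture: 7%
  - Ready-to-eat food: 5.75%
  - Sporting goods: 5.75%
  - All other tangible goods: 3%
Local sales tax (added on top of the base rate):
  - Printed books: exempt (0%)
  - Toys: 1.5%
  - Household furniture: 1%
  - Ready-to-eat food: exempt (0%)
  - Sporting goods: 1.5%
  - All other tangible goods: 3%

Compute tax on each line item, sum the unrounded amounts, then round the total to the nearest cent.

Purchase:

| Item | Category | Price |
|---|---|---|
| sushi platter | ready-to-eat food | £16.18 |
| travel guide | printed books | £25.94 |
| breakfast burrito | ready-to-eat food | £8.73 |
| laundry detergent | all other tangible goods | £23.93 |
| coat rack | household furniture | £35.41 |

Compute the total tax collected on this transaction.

£5.70

Sushi platter £16.18: ready-to-eat food → 5.75% + 0% local = 5.75% → £0.93035
Travel guide £25.94: printed books → 0% + 0% local = 0% → £0.00
Breakfast burrito £8.73: ready-to-eat food → 5.75% + 0% local = 5.75% → £0.501975
Laundry detergent £23.93: all other tangible goods → 3% + 3% local = 6% → £1.4358
Coat rack £35.41: household furniture → 7% + 1% local = 8% → £2.8328
Unrounded tax sum = £5.700925 → £5.70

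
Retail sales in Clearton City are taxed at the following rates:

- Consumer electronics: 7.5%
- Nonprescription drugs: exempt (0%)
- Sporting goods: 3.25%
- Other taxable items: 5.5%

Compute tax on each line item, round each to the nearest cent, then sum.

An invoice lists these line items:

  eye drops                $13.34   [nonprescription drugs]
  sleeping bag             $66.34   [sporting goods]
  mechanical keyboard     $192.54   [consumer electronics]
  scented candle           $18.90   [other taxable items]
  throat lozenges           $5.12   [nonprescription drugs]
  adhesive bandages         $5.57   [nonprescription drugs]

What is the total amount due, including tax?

$319.45

Eye drops $13.34: nonprescription drugs → 0% → $0.00
Sleeping bag $66.34: sporting goods → 3.25% → $2.16
Mechanical keyboard $192.54: consumer electronics → 7.5% → $14.44
Scented candle $18.90: other taxable items → 5.5% → $1.04
Throat lozenges $5.12: nonprescription drugs → 0% → $0.00
Adhesive bandages $5.57: nonprescription drugs → 0% → $0.00
Subtotal = $301.81; tax = $17.64; total due = $319.45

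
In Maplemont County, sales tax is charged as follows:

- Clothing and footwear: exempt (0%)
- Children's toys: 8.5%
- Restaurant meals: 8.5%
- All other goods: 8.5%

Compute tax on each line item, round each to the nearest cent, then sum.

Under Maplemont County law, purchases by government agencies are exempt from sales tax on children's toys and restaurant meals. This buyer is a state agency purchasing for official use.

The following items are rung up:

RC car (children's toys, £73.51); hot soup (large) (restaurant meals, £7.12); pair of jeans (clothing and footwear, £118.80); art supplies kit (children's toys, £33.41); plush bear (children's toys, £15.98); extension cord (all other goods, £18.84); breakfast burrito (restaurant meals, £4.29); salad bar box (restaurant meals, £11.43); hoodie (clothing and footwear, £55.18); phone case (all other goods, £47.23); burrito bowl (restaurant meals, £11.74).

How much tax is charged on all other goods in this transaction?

£5.61

Extension cord £18.84: all other goods → 8.5% → £1.60
Phone case £47.23: all other goods → 8.5% → £4.01
Tax on all other goods = £1.60 + £4.01 = £5.61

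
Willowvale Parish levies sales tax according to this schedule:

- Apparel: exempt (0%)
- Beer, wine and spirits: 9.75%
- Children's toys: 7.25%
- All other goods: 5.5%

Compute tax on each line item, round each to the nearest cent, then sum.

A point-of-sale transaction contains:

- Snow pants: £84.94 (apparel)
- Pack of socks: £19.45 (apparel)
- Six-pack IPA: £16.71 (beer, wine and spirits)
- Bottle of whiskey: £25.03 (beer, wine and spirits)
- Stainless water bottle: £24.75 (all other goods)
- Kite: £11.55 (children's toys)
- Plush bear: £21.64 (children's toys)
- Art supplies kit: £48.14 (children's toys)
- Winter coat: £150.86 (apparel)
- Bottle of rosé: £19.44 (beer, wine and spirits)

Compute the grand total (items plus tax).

Snow pants £84.94: apparel → 0% → £0.00
Pack of socks £19.45: apparel → 0% → £0.00
Six-pack IPA £16.71: beer, wine and spirits → 9.75% → £1.63
Bottle of whiskey £25.03: beer, wine and spirits → 9.75% → £2.44
Stainless water bottle £24.75: all other goods → 5.5% → £1.36
Kite £11.55: children's toys → 7.25% → £0.84
Plush bear £21.64: children's toys → 7.25% → £1.57
Art supplies kit £48.14: children's toys → 7.25% → £3.49
Winter coat £150.86: apparel → 0% → £0.00
Bottle of rosé £19.44: beer, wine and spirits → 9.75% → £1.90
Subtotal = £422.51; tax = £13.23; total due = £435.74

£435.74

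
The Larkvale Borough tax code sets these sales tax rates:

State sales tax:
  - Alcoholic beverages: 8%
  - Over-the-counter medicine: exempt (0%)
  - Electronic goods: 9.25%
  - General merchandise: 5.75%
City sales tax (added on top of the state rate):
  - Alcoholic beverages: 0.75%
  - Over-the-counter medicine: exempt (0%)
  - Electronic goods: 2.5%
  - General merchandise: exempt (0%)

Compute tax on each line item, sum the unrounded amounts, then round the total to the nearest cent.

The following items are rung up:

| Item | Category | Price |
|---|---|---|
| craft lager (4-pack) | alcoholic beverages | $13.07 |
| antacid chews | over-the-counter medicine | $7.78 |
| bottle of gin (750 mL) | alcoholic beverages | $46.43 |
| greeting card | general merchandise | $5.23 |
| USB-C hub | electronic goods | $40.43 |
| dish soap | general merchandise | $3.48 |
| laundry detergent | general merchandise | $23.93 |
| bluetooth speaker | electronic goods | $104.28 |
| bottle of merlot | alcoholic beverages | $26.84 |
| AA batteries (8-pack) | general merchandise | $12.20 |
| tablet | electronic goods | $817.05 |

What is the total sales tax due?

Craft lager (4-pack) $13.07: alcoholic beverages → 8% + 0.75% city = 8.75% → $1.143625
Antacid chews $7.78: over-the-counter medicine → 0% + 0% city = 0% → $0.00
Bottle of gin (750 mL) $46.43: alcoholic beverages → 8% + 0.75% city = 8.75% → $4.062625
Greeting card $5.23: general merchandise → 5.75% + 0% city = 5.75% → $0.300725
USB-C hub $40.43: electronic goods → 9.25% + 2.5% city = 11.75% → $4.750525
Dish soap $3.48: general merchandise → 5.75% + 0% city = 5.75% → $0.2001
Laundry detergent $23.93: general merchandise → 5.75% + 0% city = 5.75% → $1.375975
Bluetooth speaker $104.28: electronic goods → 9.25% + 2.5% city = 11.75% → $12.2529
Bottle of merlot $26.84: alcoholic beverages → 8% + 0.75% city = 8.75% → $2.3485
AA batteries (8-pack) $12.20: general merchandise → 5.75% + 0% city = 5.75% → $0.7015
Tablet $817.05: electronic goods → 9.25% + 2.5% city = 11.75% → $96.003375
Unrounded tax sum = $123.13985 → $123.14

$123.14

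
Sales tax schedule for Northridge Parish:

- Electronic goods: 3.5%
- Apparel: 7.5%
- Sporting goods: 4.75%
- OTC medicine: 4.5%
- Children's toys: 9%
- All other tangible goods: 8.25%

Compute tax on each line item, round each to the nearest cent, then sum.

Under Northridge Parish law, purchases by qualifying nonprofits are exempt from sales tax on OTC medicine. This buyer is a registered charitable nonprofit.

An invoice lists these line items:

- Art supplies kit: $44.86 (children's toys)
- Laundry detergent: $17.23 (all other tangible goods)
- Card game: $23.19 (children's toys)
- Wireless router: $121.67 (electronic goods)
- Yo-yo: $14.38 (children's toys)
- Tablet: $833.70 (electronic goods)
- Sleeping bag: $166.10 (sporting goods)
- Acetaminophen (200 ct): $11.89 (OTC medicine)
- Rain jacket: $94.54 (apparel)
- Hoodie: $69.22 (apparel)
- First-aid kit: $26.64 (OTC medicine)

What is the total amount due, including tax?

$1485.87

Art supplies kit $44.86: children's toys → 9% → $4.04
Laundry detergent $17.23: all other tangible goods → 8.25% → $1.42
Card game $23.19: children's toys → 9% → $2.09
Wireless router $121.67: electronic goods → 3.5% → $4.26
Yo-yo $14.38: children's toys → 9% → $1.29
Tablet $833.70: electronic goods → 3.5% → $29.18
Sleeping bag $166.10: sporting goods → 4.75% → $7.89
Acetaminophen (200 ct) $11.89: OTC medicine, buyer-exempt → 0% → $0.00
Rain jacket $94.54: apparel → 7.5% → $7.09
Hoodie $69.22: apparel → 7.5% → $5.19
First-aid kit $26.64: OTC medicine, buyer-exempt → 0% → $0.00
Subtotal = $1423.42; tax = $62.45; total due = $1485.87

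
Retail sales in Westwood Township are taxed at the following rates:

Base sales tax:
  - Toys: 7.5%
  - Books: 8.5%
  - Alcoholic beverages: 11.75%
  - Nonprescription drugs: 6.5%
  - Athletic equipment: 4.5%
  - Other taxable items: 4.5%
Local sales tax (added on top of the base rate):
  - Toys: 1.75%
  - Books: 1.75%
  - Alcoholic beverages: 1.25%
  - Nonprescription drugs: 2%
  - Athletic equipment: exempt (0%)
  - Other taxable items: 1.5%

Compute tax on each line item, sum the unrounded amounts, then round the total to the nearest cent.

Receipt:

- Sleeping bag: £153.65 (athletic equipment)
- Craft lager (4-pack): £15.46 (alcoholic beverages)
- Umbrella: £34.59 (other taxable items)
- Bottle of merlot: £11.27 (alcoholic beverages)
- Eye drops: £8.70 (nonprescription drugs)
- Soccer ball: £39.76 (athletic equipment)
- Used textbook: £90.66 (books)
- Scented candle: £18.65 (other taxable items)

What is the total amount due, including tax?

Sleeping bag £153.65: athletic equipment → 4.5% + 0% local = 4.5% → £6.91425
Craft lager (4-pack) £15.46: alcoholic beverages → 11.75% + 1.25% local = 13% → £2.0098
Umbrella £34.59: other taxable items → 4.5% + 1.5% local = 6% → £2.0754
Bottle of merlot £11.27: alcoholic beverages → 11.75% + 1.25% local = 13% → £1.4651
Eye drops £8.70: nonprescription drugs → 6.5% + 2% local = 8.5% → £0.7395
Soccer ball £39.76: athletic equipment → 4.5% + 0% local = 4.5% → £1.7892
Used textbook £90.66: books → 8.5% + 1.75% local = 10.25% → £9.29265
Scented candle £18.65: other taxable items → 4.5% + 1.5% local = 6% → £1.119
Subtotal = £372.74; unrounded tax = £25.4049 → £25.40; total due = £398.14

£398.14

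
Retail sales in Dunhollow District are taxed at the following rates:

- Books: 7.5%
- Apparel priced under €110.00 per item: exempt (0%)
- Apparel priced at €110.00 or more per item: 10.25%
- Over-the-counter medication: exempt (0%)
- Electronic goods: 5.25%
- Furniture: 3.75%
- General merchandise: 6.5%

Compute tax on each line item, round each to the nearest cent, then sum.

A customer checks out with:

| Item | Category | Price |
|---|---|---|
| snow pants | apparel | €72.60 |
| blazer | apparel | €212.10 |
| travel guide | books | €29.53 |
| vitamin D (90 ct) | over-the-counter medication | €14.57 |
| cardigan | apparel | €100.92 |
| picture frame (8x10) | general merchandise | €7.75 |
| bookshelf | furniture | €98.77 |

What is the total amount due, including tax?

€564.39

Snow pants €72.60: apparel, under €110.00 → 0% → €0.00
Blazer €212.10: apparel, €110.00 or more → 10.25% → €21.74
Travel guide €29.53: books → 7.5% → €2.21
Vitamin D (90 ct) €14.57: over-the-counter medication → 0% → €0.00
Cardigan €100.92: apparel, under €110.00 → 0% → €0.00
Picture frame (8x10) €7.75: general merchandise → 6.5% → €0.50
Bookshelf €98.77: furniture → 3.75% → €3.70
Subtotal = €536.24; tax = €28.15; total due = €564.39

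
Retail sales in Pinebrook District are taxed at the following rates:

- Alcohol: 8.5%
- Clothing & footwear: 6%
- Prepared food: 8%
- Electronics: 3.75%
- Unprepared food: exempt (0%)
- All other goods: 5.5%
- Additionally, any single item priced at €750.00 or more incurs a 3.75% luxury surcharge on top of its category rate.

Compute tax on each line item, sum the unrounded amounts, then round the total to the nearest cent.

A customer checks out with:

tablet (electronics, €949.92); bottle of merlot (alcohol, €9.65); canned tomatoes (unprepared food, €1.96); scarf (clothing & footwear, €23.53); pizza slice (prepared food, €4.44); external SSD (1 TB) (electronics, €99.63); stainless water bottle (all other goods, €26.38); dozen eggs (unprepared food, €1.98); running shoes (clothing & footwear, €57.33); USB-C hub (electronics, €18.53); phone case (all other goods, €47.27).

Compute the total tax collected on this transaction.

Tablet €949.92: electronics → 3.75% + 3.75% surcharge = 7.5% → €71.244
Bottle of merlot €9.65: alcohol → 8.5% → €0.82025
Canned tomatoes €1.96: unprepared food → 0% → €0.00
Scarf €23.53: clothing & footwear → 6% → €1.4118
Pizza slice €4.44: prepared food → 8% → €0.3552
External SSD (1 TB) €99.63: electronics → 3.75% → €3.736125
Stainless water bottle €26.38: all other goods → 5.5% → €1.4509
Dozen eggs €1.98: unprepared food → 0% → €0.00
Running shoes €57.33: clothing & footwear → 6% → €3.4398
USB-C hub €18.53: electronics → 3.75% → €0.694875
Phone case €47.27: all other goods → 5.5% → €2.59985
Unrounded tax sum = €85.7528 → €85.75

€85.75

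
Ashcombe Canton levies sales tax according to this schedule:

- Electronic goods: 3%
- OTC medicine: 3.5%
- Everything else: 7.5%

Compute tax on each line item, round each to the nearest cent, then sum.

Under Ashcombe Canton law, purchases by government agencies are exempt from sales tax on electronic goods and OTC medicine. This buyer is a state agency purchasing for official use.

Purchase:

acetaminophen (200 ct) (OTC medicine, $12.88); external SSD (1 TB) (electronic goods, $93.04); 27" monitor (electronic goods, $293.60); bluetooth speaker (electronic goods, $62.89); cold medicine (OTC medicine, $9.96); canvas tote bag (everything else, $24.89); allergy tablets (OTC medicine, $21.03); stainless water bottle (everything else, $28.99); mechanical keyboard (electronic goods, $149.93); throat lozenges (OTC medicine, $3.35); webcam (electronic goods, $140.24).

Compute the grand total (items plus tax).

$844.84

Acetaminophen (200 ct) $12.88: OTC medicine, buyer-exempt → 0% → $0.00
External SSD (1 TB) $93.04: electronic goods, buyer-exempt → 0% → $0.00
27" monitor $293.60: electronic goods, buyer-exempt → 0% → $0.00
Bluetooth speaker $62.89: electronic goods, buyer-exempt → 0% → $0.00
Cold medicine $9.96: OTC medicine, buyer-exempt → 0% → $0.00
Canvas tote bag $24.89: everything else → 7.5% → $1.87
Allergy tablets $21.03: OTC medicine, buyer-exempt → 0% → $0.00
Stainless water bottle $28.99: everything else → 7.5% → $2.17
Mechanical keyboard $149.93: electronic goods, buyer-exempt → 0% → $0.00
Throat lozenges $3.35: OTC medicine, buyer-exempt → 0% → $0.00
Webcam $140.24: electronic goods, buyer-exempt → 0% → $0.00
Subtotal = $840.80; tax = $4.04; total due = $844.84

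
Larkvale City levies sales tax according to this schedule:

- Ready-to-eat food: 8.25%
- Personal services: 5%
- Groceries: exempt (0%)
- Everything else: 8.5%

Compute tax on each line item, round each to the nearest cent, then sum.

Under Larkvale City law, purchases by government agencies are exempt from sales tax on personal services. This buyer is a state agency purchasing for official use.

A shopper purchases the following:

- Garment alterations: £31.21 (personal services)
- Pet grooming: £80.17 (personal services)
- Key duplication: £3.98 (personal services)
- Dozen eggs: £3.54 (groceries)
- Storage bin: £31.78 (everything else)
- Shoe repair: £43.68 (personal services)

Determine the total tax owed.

£2.70

Garment alterations £31.21: personal services, buyer-exempt → 0% → £0.00
Pet grooming £80.17: personal services, buyer-exempt → 0% → £0.00
Key duplication £3.98: personal services, buyer-exempt → 0% → £0.00
Dozen eggs £3.54: groceries → 0% → £0.00
Storage bin £31.78: everything else → 8.5% → £2.70
Shoe repair £43.68: personal services, buyer-exempt → 0% → £0.00
Total tax = £2.70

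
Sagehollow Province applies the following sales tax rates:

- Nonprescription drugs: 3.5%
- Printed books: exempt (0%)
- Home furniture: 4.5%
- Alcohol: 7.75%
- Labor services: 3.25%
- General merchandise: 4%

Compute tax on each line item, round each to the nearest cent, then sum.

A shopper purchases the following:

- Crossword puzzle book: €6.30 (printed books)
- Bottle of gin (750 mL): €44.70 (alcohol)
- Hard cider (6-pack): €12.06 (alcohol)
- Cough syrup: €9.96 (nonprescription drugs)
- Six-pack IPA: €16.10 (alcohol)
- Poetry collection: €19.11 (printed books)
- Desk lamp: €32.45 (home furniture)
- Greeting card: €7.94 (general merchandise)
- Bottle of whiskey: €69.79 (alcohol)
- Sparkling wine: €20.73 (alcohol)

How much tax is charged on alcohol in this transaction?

€12.66

Bottle of gin (750 mL) €44.70: alcohol → 7.75% → €3.46
Hard cider (6-pack) €12.06: alcohol → 7.75% → €0.93
Six-pack IPA €16.10: alcohol → 7.75% → €1.25
Bottle of whiskey €69.79: alcohol → 7.75% → €5.41
Sparkling wine €20.73: alcohol → 7.75% → €1.61
Tax on alcohol = €3.46 + €0.93 + €1.25 + €5.41 + €1.61 = €12.66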